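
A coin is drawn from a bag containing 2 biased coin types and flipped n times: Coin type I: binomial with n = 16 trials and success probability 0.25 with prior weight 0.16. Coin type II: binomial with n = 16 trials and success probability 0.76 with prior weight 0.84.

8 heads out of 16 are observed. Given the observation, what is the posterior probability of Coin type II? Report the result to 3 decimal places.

The responsibility of component k is w_k f_k(x) divided by Σ_j w_j f_j(x).
Component likelihoods at x = 8 heads out of 16:
  f_I = 0.0196602
  f_II = 0.015768
Multiply by the mixture weights:
  w_I·f_I = 0.16 × 0.0196602 = 0.00314564
  w_II·f_II = 0.84 × 0.015768 = 0.0132451
Normaliser: 0.00314564 + 0.0132451 = 0.0163908
P(Coin type II | data) ≈ 0.808

0.808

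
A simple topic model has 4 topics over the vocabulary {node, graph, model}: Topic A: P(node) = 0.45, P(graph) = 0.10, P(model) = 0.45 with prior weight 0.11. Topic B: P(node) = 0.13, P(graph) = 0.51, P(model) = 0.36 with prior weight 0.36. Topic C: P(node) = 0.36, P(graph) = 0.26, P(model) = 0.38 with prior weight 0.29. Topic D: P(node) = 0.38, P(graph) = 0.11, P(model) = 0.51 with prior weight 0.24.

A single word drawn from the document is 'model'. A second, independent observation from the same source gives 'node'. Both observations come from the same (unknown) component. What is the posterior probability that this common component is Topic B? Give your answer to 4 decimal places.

The responsibility of component k is π_k f_k(x) divided by Σ_j π_j f_j(x).
Since both observations come from the same component, the likelihood for component k is f_k(x₁)·f_k(x₂).
  L_A = [0.45] × [0.45] = 0.2025
  L_B = [0.36] × [0.13] = 0.0468
  L_C = [0.38] × [0.36] = 0.1368
  L_D = [0.51] × [0.38] = 0.1938
Multiply by the mixture weights:
  π_A·L_A = 0.11 × 0.2025 = 0.022275
  π_B·L_B = 0.36 × 0.0468 = 0.016848
  π_C·L_C = 0.29 × 0.1368 = 0.039672
  π_D·L_D = 0.24 × 0.1938 = 0.046512
Normaliser: 0.022275 + 0.016848 + 0.039672 + 0.046512 = 0.125307
P(Topic B | data) ≈ 0.1345

0.1345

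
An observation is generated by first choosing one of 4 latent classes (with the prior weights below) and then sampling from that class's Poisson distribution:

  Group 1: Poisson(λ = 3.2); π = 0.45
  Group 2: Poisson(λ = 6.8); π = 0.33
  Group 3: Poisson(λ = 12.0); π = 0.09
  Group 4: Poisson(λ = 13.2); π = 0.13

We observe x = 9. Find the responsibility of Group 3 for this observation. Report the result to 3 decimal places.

Posterior ∝ prior × likelihood, so P(k | x) ∝ w_k f_k(x); normalise over all components.
Poisson probabilities:
  p_1 = e^(−3.2)·3.2^9/9! = 0.00395225
  p_2 = e^(−6.8)·6.8^9/9! = 0.0954146
  p_3 = e^(−12.0)·12.0^9/9! = 0.0873644
  p_4 = e^(−13.2)·13.2^9/9! = 0.0620462
Prior × likelihood for each component:
  w_1·p_1 = 0.45 × 0.00395225 = 0.00177851
  w_2·p_2 = 0.33 × 0.0954146 = 0.0314868
  w_3·p_3 = 0.09 × 0.0873644 = 0.00786279
  w_4·p_4 = 0.13 × 0.0620462 = 0.00806601
Evidence: 0.00177851 + 0.0314868 + 0.00786279 + 0.00806601 = 0.0491941
Responsibility of Group 3: 0.00786279 / 0.0491941 ≈ 0.160

0.160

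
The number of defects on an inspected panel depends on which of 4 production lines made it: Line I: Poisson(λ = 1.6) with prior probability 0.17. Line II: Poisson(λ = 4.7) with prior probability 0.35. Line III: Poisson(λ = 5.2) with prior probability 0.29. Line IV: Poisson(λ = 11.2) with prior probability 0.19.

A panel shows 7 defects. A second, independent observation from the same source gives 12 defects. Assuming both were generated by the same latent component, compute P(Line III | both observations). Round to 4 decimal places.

0.0989

Posterior ∝ prior × likelihood, so P(k | x) ∝ P(Z=k) f_k(x); normalise over all components.
Since both observations come from the same component, the likelihood for component k is f_k(x₁)·f_k(x₂).
  f_I = [0.00107532] × [1.1864e-07] = 1.27576e-10
  f_II = [0.0914261] × [0.00220624] = 0.000201708
  f_III = [0.112528] × [0.00450165] = 0.000506563
  f_IV = [0.0599788] × [0.11122] = 0.00667081
Multiply by the mixture weights:
  P(Z=I)·f_I = 0.17 × 1.27576e-10 = 2.1688e-11
  P(Z=II)·f_II = 0.35 × 0.000201708 = 7.05979e-05
  P(Z=III)·f_III = 0.29 × 0.000506563 = 0.000146903
  P(Z=IV)·f_IV = 0.19 × 0.00667081 = 0.00126745
Denominator: 2.1688e-11 + 7.05979e-05 + 0.000146903 + 0.00126745 = 0.00148495
So the posterior for Line III is 0.000146903 / 0.00148495 ≈ 0.0989.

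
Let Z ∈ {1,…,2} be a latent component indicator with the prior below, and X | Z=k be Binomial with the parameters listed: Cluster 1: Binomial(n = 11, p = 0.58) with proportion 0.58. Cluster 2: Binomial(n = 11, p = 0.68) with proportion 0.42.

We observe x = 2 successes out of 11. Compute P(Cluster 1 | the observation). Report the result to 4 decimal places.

0.9207

Posterior ∝ prior × likelihood, so P(k | x) ∝ P(Z=k) f_k(x); normalise over all components.
Binomial probabilities:
  f_1 = 0.00752423
  f_2 = 0.000894809
Multiply by the mixture weights:
  P(Z=1)·f_1 = 0.58 × 0.00752423 = 0.00436406
  P(Z=2)·f_2 = 0.42 × 0.000894809 = 0.00037582
Evidence: 0.00436406 + 0.00037582 = 0.00473988
P(Cluster 1 | data) ≈ 0.9207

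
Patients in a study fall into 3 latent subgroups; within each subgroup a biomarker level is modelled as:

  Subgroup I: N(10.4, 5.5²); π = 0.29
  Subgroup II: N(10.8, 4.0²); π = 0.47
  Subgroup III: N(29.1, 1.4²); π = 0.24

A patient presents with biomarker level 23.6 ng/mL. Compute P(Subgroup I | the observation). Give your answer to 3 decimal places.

0.792

The responsibility of component k is π_k f_k(x) divided by Σ_j π_j f_j(x).
Evaluate each component's likelihood at the observed value:
  L_I = 0.00407173
  L_II = 0.000596022
  L_III = 0.000126883
Multiply by the mixture weights:
  π_I·L_I = 0.29 × 0.00407173 = 0.0011808
  π_II·L_II = 0.47 × 0.000596022 = 0.00028013
  π_III·L_III = 0.24 × 0.000126883 = 3.04518e-05
Evidence: 0.0011808 + 0.00028013 + 3.04518e-05 = 0.00149138
P(Subgroup I | data) ≈ 0.792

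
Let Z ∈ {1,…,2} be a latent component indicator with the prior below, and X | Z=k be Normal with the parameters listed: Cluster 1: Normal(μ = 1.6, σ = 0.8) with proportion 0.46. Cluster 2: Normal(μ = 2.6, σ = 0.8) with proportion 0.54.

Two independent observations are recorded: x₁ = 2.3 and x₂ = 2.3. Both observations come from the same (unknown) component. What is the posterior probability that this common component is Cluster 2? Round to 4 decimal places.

0.6868

Posterior ∝ prior × likelihood, so P(k | x) ∝ w_k f_k(x); normalise over all components.
Since both observations come from the same component, the likelihood for component k is f_k(x₁)·f_k(x₂).
  L_1 = [(1/(0.8·√(2π)))·exp(−(2.3−1.6)²/(2·0.8²)) = 0.498678·exp(-0.38281) = 0.340069] × [0.340069] = 0.115647
  L_2 = [(1/(0.8·√(2π)))·exp(−(2.3−2.6)²/(2·0.8²)) = 0.498678·exp(-0.07031) = 0.464819] × [0.464819] = 0.216057
Weight by the priors:
  w_1·L_1 = 0.46 × 0.115647 = 0.0531975
  w_2·L_2 = 0.54 × 0.216057 = 0.116671
Denominator: 0.0531975 + 0.116671 = 0.169868
P(Cluster 2 | data) = 0.116671 / 0.169868 ≈ 0.6868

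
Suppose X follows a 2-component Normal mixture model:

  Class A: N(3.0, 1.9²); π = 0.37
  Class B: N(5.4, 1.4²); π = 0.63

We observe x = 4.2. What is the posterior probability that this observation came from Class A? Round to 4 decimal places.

0.3386

The responsibility of component k is π_k f_k(x) divided by Σ_j π_j f_j(x).
Evaluate each component's likelihood at the observed value:
  L_A = 0.172004
  L_B = 0.197354
Weight by the priors:
  π_A·L_A = 0.37 × 0.172004 = 0.0636414
  π_B·L_B = 0.63 × 0.197354 = 0.124333
Marginal: 0.0636414 + 0.124333 = 0.187974
So the posterior for Class A is 0.0636414 / 0.187974 ≈ 0.3386.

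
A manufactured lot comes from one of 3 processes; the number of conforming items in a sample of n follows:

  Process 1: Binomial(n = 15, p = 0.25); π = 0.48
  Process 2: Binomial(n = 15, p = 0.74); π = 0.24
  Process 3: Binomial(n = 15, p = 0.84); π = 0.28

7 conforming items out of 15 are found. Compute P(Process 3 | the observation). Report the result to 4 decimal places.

The responsibility of component k is P(Z=k) f_k(x) divided by Σ_j P(Z=j) f_j(x).
Binomial probabilities:
  p_1 = C(15,7)·0.25^7·0.75^8 = 6435·6.10352e-05·0.100113 = 0.0393205
  p_2 = C(15,7)·0.74^7·0.26^8 = 6435·0.121513·2.08827e-05 = 0.0163289
  p_3 = C(15,7)·0.84^7·0.16^8 = 6435·0.29509·4.29497e-07 = 0.000815574
Multiply by the mixture weights:
  P(Z=1)·p_1 = 0.48 × 0.0393205 = 0.0188738
  P(Z=2)·p_2 = 0.24 × 0.0163289 = 0.00391894
  P(Z=3)·p_3 = 0.28 × 0.000815574 = 0.000228361
Denominator: 0.0188738 + 0.00391894 + 0.000228361 = 0.0230211
P(Process 3 | data) = 0.000228361 / 0.0230211 ≈ 0.0099

0.0099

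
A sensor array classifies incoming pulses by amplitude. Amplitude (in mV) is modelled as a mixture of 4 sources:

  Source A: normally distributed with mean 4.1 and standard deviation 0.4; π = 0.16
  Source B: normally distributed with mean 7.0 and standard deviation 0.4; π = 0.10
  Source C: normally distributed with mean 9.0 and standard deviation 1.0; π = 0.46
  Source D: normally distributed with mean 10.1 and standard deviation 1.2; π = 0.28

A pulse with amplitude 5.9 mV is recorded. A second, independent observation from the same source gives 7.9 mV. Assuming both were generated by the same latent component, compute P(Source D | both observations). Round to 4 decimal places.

By Bayes' theorem, P(k | x) = π_k f_k(x) / Σ_j π_j f_j(x).
Since both observations come from the same component, the likelihood for component k is f_k(x₁)·f_k(x₂).
  L_A = [(1/(0.4·√(2π)))·exp(−(5.9−4.1)²/(2·0.4²)) = 0.997356·exp(-10.12500) = 3.99594e-05] × [2.51948e-20] = 1.00677e-24
  L_B = [(1/(0.4·√(2π)))·exp(−(5.9−7.0)²/(2·0.4²)) = 0.997356·exp(-3.78125) = 0.0227339] × [0.0793491] = 0.00180392
  L_C = [(1/(1.0·√(2π)))·exp(−(5.9−9.0)²/(2·1.0²)) = 0.398942·exp(-4.80500) = 0.00326682] × [0.217852] = 0.000711684
  L_D = [(1/(1.2·√(2π)))·exp(−(5.9−10.1)²/(2·1.2²)) = 0.332452·exp(-6.12500) = 0.000727236] × [0.061926] = 4.50348e-05
Unnormalised posteriors:
  π_A·L_A = 0.16 × 1.00677e-24 = 1.61083e-25
  π_B·L_B = 0.10 × 0.00180392 = 0.000180392
  π_C·L_C = 0.46 × 0.000711684 = 0.000327374
  π_D·L_D = 0.28 × 4.50348e-05 = 1.26097e-05
Normaliser: 1.61083e-25 + 0.000180392 + 0.000327374 + 1.26097e-05 = 0.000520376
P(Source D | x) = 1.26097e-05 / 0.000520376 ≈ 0.0242

0.0242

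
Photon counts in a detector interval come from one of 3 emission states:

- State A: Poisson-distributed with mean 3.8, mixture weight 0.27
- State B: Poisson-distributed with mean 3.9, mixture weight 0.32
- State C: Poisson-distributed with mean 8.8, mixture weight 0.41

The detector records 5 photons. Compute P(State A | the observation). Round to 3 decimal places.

By Bayes' theorem, P(k | x) = π_k f_k(x) / Σ_j π_j f_j(x).
Poisson probabilities:
  p_A = e^(−3.8)·3.8^5/5! = 0.147713
  p_B = e^(−3.9)·3.9^5/5! = 0.152193
  p_C = e^(−8.8)·8.8^5/5! = 0.0662889
Prior × likelihood for each component:
  π_A·p_A = 0.27 × 0.147713 = 0.0398824
  π_B·p_B = 0.32 × 0.152193 = 0.0487016
  π_C·p_C = 0.41 × 0.0662889 = 0.0271784
Marginal: 0.0398824 + 0.0487016 + 0.0271784 = 0.115762
P(State A | data) ≈ 0.345

0.345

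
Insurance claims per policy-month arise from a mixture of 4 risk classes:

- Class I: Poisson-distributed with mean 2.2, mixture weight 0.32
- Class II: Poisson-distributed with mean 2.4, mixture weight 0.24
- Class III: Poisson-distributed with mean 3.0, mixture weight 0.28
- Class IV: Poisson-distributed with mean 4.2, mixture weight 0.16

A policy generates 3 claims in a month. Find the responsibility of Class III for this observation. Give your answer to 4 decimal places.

0.3053

The responsibility of component k is w_k f_k(x) divided by Σ_j w_j f_j(x).
Component likelihoods at x = 3 claims:
  f_I = e^(−2.2)·2.2^3/3! = 0.196639
  f_II = e^(−2.4)·2.4^3/3! = 0.209014
  f_III = e^(−3.0)·3.0^3/3! = 0.224042
  f_IV = e^(−4.2)·4.2^3/3! = 0.185165
Prior × likelihood for each component:
  w_I·f_I = 0.32 × 0.196639 = 0.0629244
  w_II·f_II = 0.24 × 0.209014 = 0.0501634
  w_III·f_III = 0.28 × 0.224042 = 0.0627317
  w_IV·f_IV = 0.16 × 0.185165 = 0.0296265
Marginal: 0.0629244 + 0.0501634 + 0.0627317 + 0.0296265 = 0.205446
Responsibility of Class III: 0.0627317 / 0.205446 ≈ 0.3053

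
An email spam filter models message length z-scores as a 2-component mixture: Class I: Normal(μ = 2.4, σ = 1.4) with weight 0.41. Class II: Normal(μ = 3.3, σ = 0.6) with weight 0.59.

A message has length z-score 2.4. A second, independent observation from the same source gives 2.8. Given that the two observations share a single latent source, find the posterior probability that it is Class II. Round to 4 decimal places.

P(component k | x) = π_k·f_k(x) / marginal(x), where marginal(x) = Σ_j π_j·f_j(x).
Since both observations come from the same component, the likelihood for component k is f_k(x₁)·f_k(x₂).
  f_I = [0.284959] × [0.273562] = 0.0779539
  f_II = [0.215863] × [0.469853] = 0.101424
Prior × likelihood for each component:
  π_I·f_I = 0.41 × 0.0779539 = 0.0319611
  π_II·f_II = 0.59 × 0.101424 = 0.05984
Sum: 0.0319611 + 0.05984 = 0.0918011
Responsibility of Class II: 0.05984 / 0.0918011 ≈ 0.6518

0.6518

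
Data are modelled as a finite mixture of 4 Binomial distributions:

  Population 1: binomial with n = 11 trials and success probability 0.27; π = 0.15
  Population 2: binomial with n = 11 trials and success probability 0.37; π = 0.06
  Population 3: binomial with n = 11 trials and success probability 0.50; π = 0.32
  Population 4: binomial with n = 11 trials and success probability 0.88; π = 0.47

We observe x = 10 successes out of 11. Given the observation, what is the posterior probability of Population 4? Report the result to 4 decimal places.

The responsibility of component k is w_k f_k(x) divided by Σ_j w_j f_j(x).
Evaluate each component's likelihood at the observed value:
  L_1 = 1.65331e-05
  L_2 = 0.000333235
  L_3 = 0.00537109
  L_4 = 0.367621
Multiply by the mixture weights:
  w_1·L_1 = 0.15 × 1.65331e-05 = 2.47996e-06
  w_2·L_2 = 0.06 × 0.000333235 = 1.99941e-05
  w_3·L_3 = 0.32 × 0.00537109 = 0.00171875
  w_4·L_4 = 0.47 × 0.367621 = 0.172782
Evidence: 2.47996e-06 + 1.99941e-05 + 0.00171875 + 0.172782 = 0.174523
P(Population 4 | 10 successes out of 11) = 0.172782 / 0.174523 ≈ 0.9900

0.9900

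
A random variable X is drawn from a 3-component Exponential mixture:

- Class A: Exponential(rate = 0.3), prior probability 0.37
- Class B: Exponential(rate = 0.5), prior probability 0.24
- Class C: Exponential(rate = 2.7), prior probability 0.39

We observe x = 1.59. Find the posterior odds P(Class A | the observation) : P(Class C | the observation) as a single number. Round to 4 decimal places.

The posterior odds equal the prior odds times the likelihood ratio: (π_i/π_j)·(f_i(x)/f_j(x)).
Evaluate each component's likelihood at the observed value:
  L_A = 0.3·e^(−0.3·1.59) = 0.3·e^(−0.4770) = 0.186193
  L_B = 0.5·e^(−0.5·1.59) = 0.5·e^(−0.7950) = 0.225791
  L_C = 2.7·e^(−2.7·1.59) = 2.7·e^(−4.2930) = 0.0368925
0.0688913 / 0.0143881 ≈ 4.7881

4.7881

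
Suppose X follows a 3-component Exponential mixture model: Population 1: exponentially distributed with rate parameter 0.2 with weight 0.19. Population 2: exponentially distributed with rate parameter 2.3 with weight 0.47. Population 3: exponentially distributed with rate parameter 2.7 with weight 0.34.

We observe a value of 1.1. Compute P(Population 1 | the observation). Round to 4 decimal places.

The responsibility of component k is P(Z=k) f_k(x) divided by Σ_j P(Z=j) f_j(x).
Exponential densities:
  L_1 = 0.160504
  L_2 = 0.183216
  L_3 = 0.138519
Weight by the priors:
  P(Z=1)·L_1 = 0.19 × 0.160504 = 0.0304957
  P(Z=2)·L_2 = 0.47 × 0.183216 = 0.0861114
  P(Z=3)·L_3 = 0.34 × 0.138519 = 0.0470964
Normaliser: 0.0304957 + 0.0861114 + 0.0470964 = 0.163704
Responsibility of Population 1: 0.0304957 / 0.163704 ≈ 0.1863

0.1863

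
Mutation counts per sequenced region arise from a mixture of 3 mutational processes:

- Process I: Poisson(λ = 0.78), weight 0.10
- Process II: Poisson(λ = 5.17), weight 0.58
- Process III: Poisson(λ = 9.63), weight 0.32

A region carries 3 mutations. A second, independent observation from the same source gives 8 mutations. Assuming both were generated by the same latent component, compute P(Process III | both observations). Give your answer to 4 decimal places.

0.0646

Apply Bayes' rule: the posterior for each component is proportional to its prior times its likelihood at x.
Since both observations come from the same component, the likelihood for component k is f_k(x₁)·f_k(x₂).
  f_I = [e^(−0.78)·0.78^3/3! = 0.0362562] × [1.55771e-06] = 5.64767e-08
  f_II = [e^(−5.17)·5.17^3/3! = 0.130924] × [0.0719617] = 0.00942148
  f_III = [e^(−9.63)·9.63^3/3! = 0.00978299] × [0.120569] = 0.00117952
Prior × likelihood for each component:
  π_I·f_I = 0.10 × 5.64767e-08 = 5.64767e-09
  π_II·f_II = 0.58 × 0.00942148 = 0.00546446
  π_III·f_III = 0.32 × 0.00117952 = 0.000377447
Normaliser: 5.64767e-09 + 0.00546446 + 0.000377447 = 0.00584191
P(Process III | data) ≈ 0.0646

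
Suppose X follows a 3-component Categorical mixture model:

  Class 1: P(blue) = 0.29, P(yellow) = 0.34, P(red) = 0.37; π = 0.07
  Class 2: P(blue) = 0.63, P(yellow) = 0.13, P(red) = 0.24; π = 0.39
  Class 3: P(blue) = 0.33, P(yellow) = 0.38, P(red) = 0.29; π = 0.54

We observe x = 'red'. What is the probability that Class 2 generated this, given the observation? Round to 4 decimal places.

Posterior ∝ prior × likelihood, so P(k | x) ∝ P(Z=k) f_k(x); normalise over all components.
Evaluate each component's likelihood at the observed value:
  f_1 = P(red | comp) = 0.37
  f_2 = P(red | comp) = 0.24
  f_3 = P(red | comp) = 0.29
Unnormalised posteriors:
  P(Z=1)·f_1 = 0.07 × 0.37 = 0.0259
  P(Z=2)·f_2 = 0.39 × 0.24 = 0.0936
  P(Z=3)·f_3 = 0.54 × 0.29 = 0.1566
Evidence: 0.0259 + 0.0936 + 0.1566 = 0.2761
P(Class 2 | the observation) ≈ 0.3390

0.3390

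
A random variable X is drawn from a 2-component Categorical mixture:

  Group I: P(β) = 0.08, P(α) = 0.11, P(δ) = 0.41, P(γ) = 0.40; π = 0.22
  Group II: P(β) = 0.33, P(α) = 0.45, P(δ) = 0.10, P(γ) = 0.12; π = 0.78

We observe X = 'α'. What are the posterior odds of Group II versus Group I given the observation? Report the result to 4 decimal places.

14.5041

The posterior odds equal the prior odds times the likelihood ratio: (π_i/π_j)·(f_i(x)/f_j(x)).
Evaluate each component's likelihood at the observed value:
  f_I = 0.11
  f_II = 0.45
Odds = (0.78/0.22) × (0.45/0.11) = 3.54545 × 4.09091 ≈ 14.5041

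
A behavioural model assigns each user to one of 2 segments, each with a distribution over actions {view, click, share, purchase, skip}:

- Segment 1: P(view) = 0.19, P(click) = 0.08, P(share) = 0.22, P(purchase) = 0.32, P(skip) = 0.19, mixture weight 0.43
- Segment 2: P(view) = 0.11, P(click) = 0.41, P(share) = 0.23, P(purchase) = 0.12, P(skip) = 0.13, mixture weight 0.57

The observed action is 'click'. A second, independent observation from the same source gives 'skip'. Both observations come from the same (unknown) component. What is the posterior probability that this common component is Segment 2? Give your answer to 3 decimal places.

The responsibility of component k is π_k f_k(x) divided by Σ_j π_j f_j(x).
Since both observations come from the same component, the likelihood for component k is f_k(x₁)·f_k(x₂).
  L_1 = [0.08] × [0.19] = 0.0152
  L_2 = [0.41] × [0.13] = 0.0533
Prior × likelihood for each component:
  π_1·L_1 = 0.43 × 0.0152 = 0.006536
  π_2·L_2 = 0.57 × 0.0533 = 0.030381
Normaliser: 0.006536 + 0.030381 = 0.036917
P(Segment 2 | data) = 0.030381 / 0.036917 ≈ 0.823

0.823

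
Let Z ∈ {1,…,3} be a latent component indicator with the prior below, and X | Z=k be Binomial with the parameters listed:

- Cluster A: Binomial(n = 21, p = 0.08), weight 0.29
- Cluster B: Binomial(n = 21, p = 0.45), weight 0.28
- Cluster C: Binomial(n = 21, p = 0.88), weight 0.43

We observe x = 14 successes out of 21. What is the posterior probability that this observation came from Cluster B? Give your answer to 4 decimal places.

0.6982

Apply Bayes' rule: the posterior for each component is proportional to its prior times its likelihood at x.
Evaluate each component's likelihood at the observed value:
  f_A = 2.85285e-11
  f_B = 0.0247183
  f_C = 0.00695875
Unnormalised posteriors:
  π_A·f_A = 0.29 × 2.85285e-11 = 8.27328e-12
  π_B·f_B = 0.28 × 0.0247183 = 0.00692113
  π_C·f_C = 0.43 × 0.00695875 = 0.00299226
Denominator: 8.27328e-12 + 0.00692113 + 0.00299226 = 0.00991339
P(Cluster B | x) ≈ 0.6982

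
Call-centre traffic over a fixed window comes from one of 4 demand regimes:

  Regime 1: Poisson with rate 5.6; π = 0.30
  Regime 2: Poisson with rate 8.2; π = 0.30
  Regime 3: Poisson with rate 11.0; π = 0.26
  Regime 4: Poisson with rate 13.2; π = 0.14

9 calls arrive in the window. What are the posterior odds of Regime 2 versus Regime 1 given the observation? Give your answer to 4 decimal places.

2.2986

Only the two components matter; the odds are (π_i f_i(x)) / (π_j f_j(x)).
Evaluate each component's likelihood at the observed value:
  p_1 = e^(−5.6)·5.6^9/9! = 0.0551925
  p_2 = e^(−8.2)·8.2^9/9! = 0.126866
  p_3 = e^(−11.0)·11.0^9/9! = 0.108526
  p_4 = e^(−13.2)·13.2^9/9! = 0.0620462
0.0380599 / 0.0165578 ≈ 2.2986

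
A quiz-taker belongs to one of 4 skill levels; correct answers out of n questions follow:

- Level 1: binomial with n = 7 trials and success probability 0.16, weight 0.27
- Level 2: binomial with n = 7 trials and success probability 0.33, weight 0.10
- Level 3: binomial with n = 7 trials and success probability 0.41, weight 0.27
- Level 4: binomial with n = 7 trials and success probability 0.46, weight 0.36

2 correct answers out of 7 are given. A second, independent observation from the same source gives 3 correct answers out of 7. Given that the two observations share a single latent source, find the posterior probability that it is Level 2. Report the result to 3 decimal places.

P(component k | x) = w_k·f_k(x) / marginal(x), where marginal(x) = Σ_j w_j·f_j(x).
Since both observations come from the same component, the likelihood for component k is f_k(x₁)·f_k(x₂).
  p_1 = [C(7,2)·0.16^2·0.84^5 = 21·0.0256·0.418212 = 0.224831] × [0.0713748] = 0.0160473
  p_2 = [C(7,2)·0.33^2·0.67^5 = 21·0.1089·0.135013 = 0.30876] × [0.25346] = 0.0782583
  p_3 = [C(7,2)·0.41^2·0.59^5 = 21·0.1681·0.0714924 = 0.252375] × [0.292299] = 0.0737691
  p_4 = [C(7,2)·0.46^2·0.54^5 = 21·0.2116·0.0459165 = 0.204035] × [0.289679] = 0.0591045
Unnormalised posteriors:
  w_1·p_1 = 0.27 × 0.0160473 = 0.00433276
  w_2·p_2 = 0.10 × 0.0782583 = 0.00782583
  w_3·p_3 = 0.27 × 0.0737691 = 0.0199177
  w_4·p_4 = 0.36 × 0.0591045 = 0.0212776
Marginal: 0.00433276 + 0.00782583 + 0.0199177 + 0.0212776 = 0.0533539
P(Level 2 | x₁,x₂) = 0.00782583 / 0.0533539 ≈ 0.147

0.147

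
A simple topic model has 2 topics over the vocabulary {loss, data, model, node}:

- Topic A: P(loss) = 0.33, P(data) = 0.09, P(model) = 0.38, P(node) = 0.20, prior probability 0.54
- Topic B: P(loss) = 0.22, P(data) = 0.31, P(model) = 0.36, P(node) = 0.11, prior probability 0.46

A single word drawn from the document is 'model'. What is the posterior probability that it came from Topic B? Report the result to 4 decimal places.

0.4466

Posterior ∝ prior × likelihood, so P(k | x) ∝ π_k f_k(x); normalise over all components.
Evaluate each component's likelihood at the observed value:
  p_A = P(model | comp) = 0.38
  p_B = P(model | comp) = 0.36
Prior × likelihood for each component:
  π_A·p_A = 0.54 × 0.38 = 0.2052
  π_B·p_B = 0.46 × 0.36 = 0.1656
Denominator: 0.2052 + 0.1656 = 0.3708
P(Topic B | the observation) = 0.1656 / 0.3708 ≈ 0.4466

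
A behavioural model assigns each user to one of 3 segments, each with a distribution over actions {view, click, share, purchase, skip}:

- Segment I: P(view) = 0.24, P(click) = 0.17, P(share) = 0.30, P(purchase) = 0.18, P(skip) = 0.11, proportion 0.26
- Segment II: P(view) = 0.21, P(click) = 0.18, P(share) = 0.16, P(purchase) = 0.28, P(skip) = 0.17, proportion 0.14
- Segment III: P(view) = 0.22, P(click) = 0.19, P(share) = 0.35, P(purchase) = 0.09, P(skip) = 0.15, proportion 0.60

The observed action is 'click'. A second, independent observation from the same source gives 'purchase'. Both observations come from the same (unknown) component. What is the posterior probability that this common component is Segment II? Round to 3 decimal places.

0.279

Posterior ∝ prior × likelihood, so P(k | x) ∝ π_k f_k(x); normalise over all components.
Since both observations come from the same component, the likelihood for component k is f_k(x₁)·f_k(x₂).
  p_I = [P(click | comp) = 0.17] × [0.18] = 0.0306
  p_II = [P(click | comp) = 0.18] × [0.28] = 0.0504
  p_III = [P(click | comp) = 0.19] × [0.09] = 0.0171
Unnormalised posteriors:
  π_I·p_I = 0.26 × 0.0306 = 0.007956
  π_II·p_II = 0.14 × 0.0504 = 0.007056
  π_III·p_III = 0.60 × 0.0171 = 0.01026
Marginal: 0.007956 + 0.007056 + 0.01026 = 0.025272
Responsibility of Segment II: 0.007056 / 0.025272 ≈ 0.279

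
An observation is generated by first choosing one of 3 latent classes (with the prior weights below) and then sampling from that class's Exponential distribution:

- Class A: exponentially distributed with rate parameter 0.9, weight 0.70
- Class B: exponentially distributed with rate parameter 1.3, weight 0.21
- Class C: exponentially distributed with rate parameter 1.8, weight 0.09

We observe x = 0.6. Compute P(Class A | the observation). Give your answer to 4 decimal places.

0.6708

Apply Bayes' rule: the posterior for each component is proportional to its prior times its likelihood at x.
Component likelihoods at x = 0.6:
  p_A = 0.524473
  p_B = 0.595928
  p_C = 0.611272
Prior × likelihood for each component:
  π_A·p_A = 0.70 × 0.524473 = 0.367131
  π_B·p_B = 0.21 × 0.595928 = 0.125145
  π_C·p_C = 0.09 × 0.611272 = 0.0550145
Evidence: 0.367131 + 0.125145 + 0.0550145 = 0.547291
So the posterior for Class A is 0.367131 / 0.547291 ≈ 0.6708.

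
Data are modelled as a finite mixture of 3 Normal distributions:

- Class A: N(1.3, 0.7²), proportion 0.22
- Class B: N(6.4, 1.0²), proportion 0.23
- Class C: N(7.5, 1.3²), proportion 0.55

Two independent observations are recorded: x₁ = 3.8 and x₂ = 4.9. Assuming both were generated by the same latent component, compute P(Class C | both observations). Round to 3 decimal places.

0.232

By Bayes' theorem, P(k | x) = π_k f_k(x) / Σ_j π_j f_j(x).
Since both observations come from the same component, the likelihood for component k is f_k(x₁)·f_k(x₂).
  p_A = [(1/(0.7·√(2π)))·exp(−(3.8−1.3)²/(2·0.7²)) = 0.569918·exp(-6.37755) = 0.000968449] × [1.02917e-06] = 9.96703e-10
  p_B = [(1/(1.0·√(2π)))·exp(−(3.8−6.4)²/(2·1.0²)) = 0.398942·exp(-3.38000) = 0.013583] × [0.129518] = 0.00175923
  p_C = [(1/(1.3·√(2π)))·exp(−(3.8−7.5)²/(2·1.3²)) = 0.306879·exp(-4.05030) = 0.00534497] × [0.0415315] = 0.000221985
Multiply by the mixture weights:
  π_A·p_A = 0.22 × 9.96703e-10 = 2.19275e-10
  π_B·p_B = 0.23 × 0.00175923 = 0.000404624
  π_C·p_C = 0.55 × 0.000221985 = 0.000122092
Evidence: 2.19275e-10 + 0.000404624 + 0.000122092 = 0.000526716
Responsibility of Class C: 0.000122092 / 0.000526716 ≈ 0.232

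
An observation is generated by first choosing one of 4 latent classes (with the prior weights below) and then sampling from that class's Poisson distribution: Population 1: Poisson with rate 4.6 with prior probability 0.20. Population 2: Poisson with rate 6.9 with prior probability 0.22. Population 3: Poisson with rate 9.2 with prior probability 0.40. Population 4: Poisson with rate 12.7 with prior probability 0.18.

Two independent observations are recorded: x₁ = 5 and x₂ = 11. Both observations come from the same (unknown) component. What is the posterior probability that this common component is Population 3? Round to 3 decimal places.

By Bayes' theorem, P(k | x) = π_k f_k(x) / Σ_j π_j f_j(x).
Since both observations come from the same component, the likelihood for component k is f_k(x₁)·f_k(x₂).
  p_1 = [e^(−4.6)·4.6^5/5! = 0.172526] × [0.00491389] = 0.000847772
  p_2 = [e^(−6.9)·6.9^5/5! = 0.131351] × [0.042614] = 0.00559738
  p_3 = [e^(−9.2)·9.2^5/5! = 0.0554943] × [0.101158] = 0.00561371
  p_4 = [e^(−12.7)·12.7^5/5! = 0.00840035] × [0.105961] = 0.000890108
Multiply by the mixture weights:
  π_1·p_1 = 0.20 × 0.000847772 = 0.000169554
  π_2·p_2 = 0.22 × 0.00559738 = 0.00123142
  π_3·p_3 = 0.40 × 0.00561371 = 0.00224548
  π_4·p_4 = 0.18 × 0.000890108 = 0.000160219
Marginal: 0.000169554 + 0.00123142 + 0.00224548 + 0.000160219 = 0.00380668
P(Population 3 | data) ≈ 0.590

0.590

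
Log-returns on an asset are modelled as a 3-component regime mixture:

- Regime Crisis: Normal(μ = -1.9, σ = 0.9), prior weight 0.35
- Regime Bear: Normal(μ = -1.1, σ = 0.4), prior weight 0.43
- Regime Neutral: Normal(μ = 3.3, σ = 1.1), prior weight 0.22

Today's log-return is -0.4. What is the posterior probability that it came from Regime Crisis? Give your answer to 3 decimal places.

Posterior ∝ prior × likelihood, so P(k | x) ∝ P(Z=k) f_k(x); normalise over all components.
Normal densities:
  f_Crisis = 0.11053
  f_Bear = 0.215693
  f_Neutral = 0.00126678
Multiply by the mixture weights:
  P(Z=Crisis)·f_Crisis = 0.35 × 0.11053 = 0.0386856
  P(Z=Bear)·f_Bear = 0.43 × 0.215693 = 0.0927481
  P(Z=Neutral)·f_Neutral = 0.22 × 0.00126678 = 0.000278693
Denominator: 0.0386856 + 0.0927481 + 0.000278693 = 0.131712
P(Regime Crisis | -0.4) = 0.0386856 / 0.131712 ≈ 0.294

0.294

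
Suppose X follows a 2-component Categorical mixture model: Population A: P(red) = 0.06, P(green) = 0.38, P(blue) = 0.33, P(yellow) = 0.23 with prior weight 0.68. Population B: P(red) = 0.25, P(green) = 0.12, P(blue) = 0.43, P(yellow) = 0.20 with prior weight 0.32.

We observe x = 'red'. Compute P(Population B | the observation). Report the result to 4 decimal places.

By Bayes' theorem, P(k | x) = P(Z=k) f_k(x) / Σ_j P(Z=j) f_j(x).
Evaluate each component's likelihood at the observed value:
  p_A = 0.06
  p_B = 0.25
Unnormalised posteriors:
  P(Z=A)·p_A = 0.68 × 0.06 = 0.0408
  P(Z=B)·p_B = 0.32 × 0.25 = 0.08
Sum: 0.0408 + 0.08 = 0.1208
Responsibility of Population B: 0.08 / 0.1208 ≈ 0.6623

0.6623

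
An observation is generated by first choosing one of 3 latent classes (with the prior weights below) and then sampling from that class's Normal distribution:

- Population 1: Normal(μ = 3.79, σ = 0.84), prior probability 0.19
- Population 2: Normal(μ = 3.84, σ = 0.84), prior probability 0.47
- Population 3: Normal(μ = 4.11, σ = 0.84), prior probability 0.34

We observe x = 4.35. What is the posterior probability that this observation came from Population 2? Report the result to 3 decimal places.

0.450

By Bayes' theorem, P(k | x) = π_k f_k(x) / Σ_j π_j f_j(x).
Normal densities:
  L_1 = 0.380295
  L_2 = 0.394989
  L_3 = 0.455937
Weight by the priors:
  π_1·L_1 = 0.19 × 0.380295 = 0.0722561
  π_2·L_2 = 0.47 × 0.394989 = 0.185645
  π_3·L_3 = 0.34 × 0.455937 = 0.155018
Sum: 0.0722561 + 0.185645 + 0.155018 = 0.41292
So the posterior for Population 2 is 0.185645 / 0.41292 ≈ 0.450.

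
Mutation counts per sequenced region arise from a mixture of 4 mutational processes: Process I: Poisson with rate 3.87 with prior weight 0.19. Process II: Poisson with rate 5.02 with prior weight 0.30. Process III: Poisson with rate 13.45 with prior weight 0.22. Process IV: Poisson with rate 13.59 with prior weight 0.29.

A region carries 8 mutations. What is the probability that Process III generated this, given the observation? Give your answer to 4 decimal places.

0.1929

Posterior ∝ prior × likelihood, so P(k | x) ∝ π_k f_k(x); normalise over all components.
Component likelihoods at x = 8 mutations:
  L_I = e^(−3.87)·3.87^8/8! = 0.0260284
  L_II = e^(−5.02)·5.02^8/8! = 0.0660619
  L_III = e^(−13.45)·13.45^8/8! = 0.0382822
  L_IV = e^(−13.59)·13.59^8/8! = 0.0361554
Unnormalised posteriors:
  π_I·L_I = 0.19 × 0.0260284 = 0.0049454
  π_II·L_II = 0.30 × 0.0660619 = 0.0198186
  π_III·L_III = 0.22 × 0.0382822 = 0.00842209
  π_IV·L_IV = 0.29 × 0.0361554 = 0.0104851
Sum: 0.0049454 + 0.0198186 + 0.00842209 + 0.0104851 = 0.0436711
P(Process III | 8 mutations) ≈ 0.1929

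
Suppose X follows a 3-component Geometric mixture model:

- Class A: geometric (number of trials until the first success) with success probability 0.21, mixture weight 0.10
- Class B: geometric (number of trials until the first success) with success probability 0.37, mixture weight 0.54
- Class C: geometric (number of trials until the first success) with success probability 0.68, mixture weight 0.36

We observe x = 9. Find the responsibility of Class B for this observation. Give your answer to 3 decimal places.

0.607

Apply Bayes' rule: the posterior for each component is proportional to its prior times its likelihood at x.
Geometric probabilities:
  L_A = 0.21·(1−0.21)^8 = 0.21·0.151711 = 0.0318593
  L_B = 0.37·(1−0.37)^8 = 0.37·0.0248156 = 0.00918176
  L_C = 0.68·(1−0.68)^8 = 0.68·0.000109951 = 7.47668e-05
Prior × likelihood for each component:
  π_A·L_A = 0.10 × 0.0318593 = 0.00318593
  π_B·L_B = 0.54 × 0.00918176 = 0.00495815
  π_C·L_C = 0.36 × 7.47668e-05 = 2.6916e-05
Evidence: 0.00318593 + 0.00495815 + 2.6916e-05 = 0.008171
P(Class B | x) = 0.00495815 / 0.008171 ≈ 0.607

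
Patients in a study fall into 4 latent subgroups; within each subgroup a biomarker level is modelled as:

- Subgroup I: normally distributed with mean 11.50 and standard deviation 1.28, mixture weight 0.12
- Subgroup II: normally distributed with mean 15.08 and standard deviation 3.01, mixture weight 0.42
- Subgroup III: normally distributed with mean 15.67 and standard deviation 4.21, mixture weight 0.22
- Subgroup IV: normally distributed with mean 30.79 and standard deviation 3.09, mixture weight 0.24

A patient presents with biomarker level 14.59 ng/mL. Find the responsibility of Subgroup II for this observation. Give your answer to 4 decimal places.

By Bayes' theorem, P(k | x) = P(Z=k) f_k(x) / Σ_j P(Z=j) f_j(x).
Evaluate each component's likelihood at the observed value:
  L_I = (1/(1.28·√(2π)))·exp(−(14.59−11.50)²/(2·1.28²)) = 0.311674·exp(-2.91385) = 0.0169134
  L_II = (1/(3.01·√(2π)))·exp(−(14.59−15.08)²/(2·3.01²)) = 0.132539·exp(-0.01325) = 0.130794
  L_III = (1/(4.21·√(2π)))·exp(−(14.59−15.67)²/(2·4.21²)) = 0.094761·exp(-0.03290) = 0.0916933
  L_IV = (1/(3.09·√(2π)))·exp(−(14.59−30.79)²/(2·3.09²)) = 0.129108·exp(-13.74305) = 1.3881e-07
Weight by the priors:
  P(Z=I)·L_I = 0.12 × 0.0169134 = 0.00202961
  P(Z=II)·L_II = 0.42 × 0.130794 = 0.0549336
  P(Z=III)·L_III = 0.22 × 0.0916933 = 0.0201725
  P(Z=IV)·L_IV = 0.24 × 1.3881e-07 = 3.33145e-08
Denominator: 0.00202961 + 0.0549336 + 0.0201725 + 3.33145e-08 = 0.0771358
Responsibility of Subgroup II: 0.0549336 / 0.0771358 ≈ 0.7122

0.7122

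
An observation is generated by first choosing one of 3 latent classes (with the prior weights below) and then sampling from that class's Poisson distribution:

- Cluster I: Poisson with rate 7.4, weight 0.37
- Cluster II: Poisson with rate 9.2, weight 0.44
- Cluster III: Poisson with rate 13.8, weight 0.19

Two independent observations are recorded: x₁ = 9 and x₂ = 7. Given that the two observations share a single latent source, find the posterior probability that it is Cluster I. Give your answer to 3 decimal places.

0.479

By Bayes' theorem, P(k | x) = w_k f_k(x) / Σ_j w_j f_j(x).
Since both observations come from the same component, the likelihood for component k is f_k(x₁)·f_k(x₂).
  L_I = [e^(−7.4)·7.4^9/9! = 0.112084] × [0.147371] = 0.0165179
  L_II = [e^(−9.2)·9.2^9/9! = 0.131467] × [0.111834] = 0.0147026
  L_III = [e^(−13.8)·13.8^9/9! = 0.0508025] × [0.019207] = 0.000975762
Unnormalised posteriors:
  w_I·L_I = 0.37 × 0.0165179 = 0.00611163
  w_II·L_II = 0.44 × 0.0147026 = 0.00646913
  w_III·L_III = 0.19 × 0.000975762 = 0.000185395
Denominator: 0.00611163 + 0.00646913 + 0.000185395 = 0.0127662
P(Cluster I | x₁, x₂) ≈ 0.479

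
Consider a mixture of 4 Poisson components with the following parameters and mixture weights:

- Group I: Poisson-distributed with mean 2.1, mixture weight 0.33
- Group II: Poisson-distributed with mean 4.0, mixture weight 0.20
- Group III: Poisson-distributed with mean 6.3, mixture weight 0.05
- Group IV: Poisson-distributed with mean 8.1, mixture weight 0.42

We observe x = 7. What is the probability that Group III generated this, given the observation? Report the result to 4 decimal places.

Apply Bayes' rule: the posterior for each component is proportional to its prior times its likelihood at x.
Component likelihoods at x = 7:
  L_I = 0.00437609
  L_II = 0.0595404
  L_III = 0.143515
  L_IV = 0.137778
Unnormalised posteriors:
  P(Z=I)·L_I = 0.33 × 0.00437609 = 0.00144411
  P(Z=II)·L_II = 0.20 × 0.0595404 = 0.0119081
  P(Z=III)·L_III = 0.05 × 0.143515 = 0.00717576
  P(Z=IV)·L_IV = 0.42 × 0.137778 = 0.0578667
Normaliser: 0.00144411 + 0.0119081 + 0.00717576 + 0.0578667 = 0.0783946
P(Group III | 7) ≈ 0.0915

0.0915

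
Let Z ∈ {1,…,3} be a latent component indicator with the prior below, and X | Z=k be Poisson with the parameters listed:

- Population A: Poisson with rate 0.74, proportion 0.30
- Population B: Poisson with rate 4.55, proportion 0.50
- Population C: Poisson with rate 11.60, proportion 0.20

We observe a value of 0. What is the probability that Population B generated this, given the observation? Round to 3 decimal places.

0.036

Apply Bayes' rule: the posterior for each component is proportional to its prior times its likelihood at x.
Evaluate each component's likelihood at the observed value:
  L_A = e^(−0.74)·0.74^0/0! = 0.477114
  L_B = e^(−4.55)·4.55^0/0! = 0.0105672
  L_C = e^(−11.60)·11.60^0/0! = 9.16609e-06
Unnormalised posteriors:
  π_A·L_A = 0.30 × 0.477114 = 0.143134
  π_B·L_B = 0.50 × 0.0105672 = 0.0052836
  π_C·L_C = 0.20 × 9.16609e-06 = 1.83322e-06
Marginal: 0.143134 + 0.0052836 + 1.83322e-06 = 0.14842
So the posterior for Population B is 0.0052836 / 0.14842 ≈ 0.036.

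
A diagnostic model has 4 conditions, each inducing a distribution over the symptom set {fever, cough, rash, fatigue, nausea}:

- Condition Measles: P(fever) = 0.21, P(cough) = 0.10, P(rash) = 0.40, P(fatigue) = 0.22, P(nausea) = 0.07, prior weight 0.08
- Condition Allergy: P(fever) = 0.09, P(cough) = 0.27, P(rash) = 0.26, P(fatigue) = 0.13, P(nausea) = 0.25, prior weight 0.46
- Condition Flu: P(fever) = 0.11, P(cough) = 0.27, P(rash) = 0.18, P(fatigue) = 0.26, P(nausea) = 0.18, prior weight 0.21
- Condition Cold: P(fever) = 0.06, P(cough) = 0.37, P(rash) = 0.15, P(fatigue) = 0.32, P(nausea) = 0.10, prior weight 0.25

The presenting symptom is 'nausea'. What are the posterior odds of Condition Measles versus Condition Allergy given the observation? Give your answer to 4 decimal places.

The posterior odds equal the prior odds times the likelihood ratio: (P(Z=i)/P(Z=j))·(f_i(x)/f_j(x)).
Categorical probabilities:
  f_Measles = P(nausea | comp) = 0.07
  f_Allergy = P(nausea | comp) = 0.25
  f_Flu = P(nausea | comp) = 0.18
  f_Cold = P(nausea | comp) = 0.10
0.0056 / 0.115 ≈ 0.0487

0.0487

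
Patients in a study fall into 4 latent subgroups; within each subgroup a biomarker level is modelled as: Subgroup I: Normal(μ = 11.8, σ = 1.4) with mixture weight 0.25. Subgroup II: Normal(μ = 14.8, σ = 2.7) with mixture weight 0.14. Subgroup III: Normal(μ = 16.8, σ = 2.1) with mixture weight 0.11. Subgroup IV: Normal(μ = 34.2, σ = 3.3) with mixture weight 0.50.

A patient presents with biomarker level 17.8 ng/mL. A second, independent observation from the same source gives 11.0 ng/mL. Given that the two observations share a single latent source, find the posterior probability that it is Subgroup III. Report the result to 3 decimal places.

P(component k | x) = w_k·f_k(x) / marginal(x), where marginal(x) = Σ_j w_j·f_j(x).
Since both observations come from the same component, the likelihood for component k is f_k(x₁)·f_k(x₂).
  p_I = [(1/(1.4·√(2π)))·exp(−(17.8−11.8)²/(2·1.4²)) = 0.284959·exp(-9.18367) = 2.9266e-05] × [0.242034] = 7.08337e-06
  p_II = [(1/(2.7·√(2π)))·exp(−(17.8−14.8)²/(2·2.7²)) = 0.147756·exp(-0.61728) = 0.0797009] × [0.054881] = 0.00437407
  p_III = [(1/(2.1·√(2π)))·exp(−(17.8−16.8)²/(2·2.1²)) = 0.189973·exp(-0.11338) = 0.16961] × [0.0041905] = 0.00071075
  p_IV = [(1/(3.3·√(2π)))·exp(−(17.8−34.2)²/(2·3.3²)) = 0.120892·exp(-12.34894) = 5.23984e-07] × [2.23799e-12] = 1.17267e-18
Weight by the priors:
  w_I·p_I = 0.25 × 7.08337e-06 = 1.77084e-06
  w_II·p_II = 0.14 × 0.00437407 = 0.000612369
  w_III·p_III = 0.11 × 0.00071075 = 7.81825e-05
  w_IV·p_IV = 0.50 × 1.17267e-18 = 5.86336e-19
Denominator: 1.77084e-06 + 0.000612369 + 7.81825e-05 + 5.86336e-19 = 0.000692323
P(Subgroup III | x) = 7.81825e-05 / 0.000692323 ≈ 0.113

0.113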